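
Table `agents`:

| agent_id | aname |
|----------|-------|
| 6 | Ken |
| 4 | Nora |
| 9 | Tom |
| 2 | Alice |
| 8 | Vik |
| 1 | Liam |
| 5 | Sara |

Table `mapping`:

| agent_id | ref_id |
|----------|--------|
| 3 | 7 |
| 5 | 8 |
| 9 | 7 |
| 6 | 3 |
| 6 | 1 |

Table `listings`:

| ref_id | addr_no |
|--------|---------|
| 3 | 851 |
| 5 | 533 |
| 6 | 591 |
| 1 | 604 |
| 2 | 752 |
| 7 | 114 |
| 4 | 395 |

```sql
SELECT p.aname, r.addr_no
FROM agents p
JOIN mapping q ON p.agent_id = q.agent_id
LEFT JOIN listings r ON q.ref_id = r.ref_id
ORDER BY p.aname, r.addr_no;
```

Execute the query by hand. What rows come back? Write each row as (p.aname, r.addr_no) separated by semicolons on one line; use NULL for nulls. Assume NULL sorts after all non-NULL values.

Evaluate left to right. First `agents p INNER JOIN mapping q` on agent_id: 4 row(s).
Then LEFT JOIN `listings r` on ref_id: each of those 4 rows is kept; rows whose q.ref_id has no match in r get NULL for r's columns.

(Ken, 604); (Ken, 851); (Sara, NULL); (Tom, 114)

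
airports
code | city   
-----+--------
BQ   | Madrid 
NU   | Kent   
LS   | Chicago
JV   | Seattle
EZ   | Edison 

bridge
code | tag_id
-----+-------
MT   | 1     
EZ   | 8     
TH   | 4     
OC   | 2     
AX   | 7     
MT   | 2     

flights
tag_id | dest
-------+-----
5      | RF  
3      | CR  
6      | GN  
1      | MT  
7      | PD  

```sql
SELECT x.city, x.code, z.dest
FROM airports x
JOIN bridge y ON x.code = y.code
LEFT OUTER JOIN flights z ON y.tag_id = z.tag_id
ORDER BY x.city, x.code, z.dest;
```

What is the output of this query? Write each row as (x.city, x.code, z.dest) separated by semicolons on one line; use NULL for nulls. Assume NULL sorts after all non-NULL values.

(Edison, EZ, NULL)

Joins associate left-to-right: airports INNER JOIN bridge on code gives 1 intermediate row(s).
Then LEFT JOIN `flights z` on tag_id: each of those 1 rows is kept; rows whose y.tag_id has no match in z get NULL for z's columns.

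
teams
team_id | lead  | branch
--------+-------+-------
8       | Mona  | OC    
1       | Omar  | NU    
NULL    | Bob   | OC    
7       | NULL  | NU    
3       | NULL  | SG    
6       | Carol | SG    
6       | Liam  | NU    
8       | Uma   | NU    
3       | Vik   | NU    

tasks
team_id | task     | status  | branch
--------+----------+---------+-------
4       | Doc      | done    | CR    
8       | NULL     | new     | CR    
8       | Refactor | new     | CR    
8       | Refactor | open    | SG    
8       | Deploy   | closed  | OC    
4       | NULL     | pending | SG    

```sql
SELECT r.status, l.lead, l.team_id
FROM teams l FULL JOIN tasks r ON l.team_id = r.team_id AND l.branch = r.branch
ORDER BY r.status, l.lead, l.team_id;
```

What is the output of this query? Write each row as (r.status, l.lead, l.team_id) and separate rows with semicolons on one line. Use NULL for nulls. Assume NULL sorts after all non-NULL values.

FULL OUTER JOIN keeps every row from both sides; unmatched rows get NULL for the other side's columns.
Matching on l.team_id = r.team_id AND l.branch = r.branch. A NULL in a compared column never satisfies the condition.
Matched pairs: 1; unmatched l rows kept: 8; unmatched r rows kept: 5.

(closed, Mona, 8); (done, NULL, NULL); (new, NULL, NULL); (new, NULL, NULL); (open, NULL, NULL); (pending, NULL, NULL); (NULL, Bob, NULL); (NULL, Carol, 6); (NULL, Liam, 6); (NULL, Omar, 1); (NULL, Uma, 8); (NULL, Vik, 3); (NULL, NULL, 3); (NULL, NULL, 7)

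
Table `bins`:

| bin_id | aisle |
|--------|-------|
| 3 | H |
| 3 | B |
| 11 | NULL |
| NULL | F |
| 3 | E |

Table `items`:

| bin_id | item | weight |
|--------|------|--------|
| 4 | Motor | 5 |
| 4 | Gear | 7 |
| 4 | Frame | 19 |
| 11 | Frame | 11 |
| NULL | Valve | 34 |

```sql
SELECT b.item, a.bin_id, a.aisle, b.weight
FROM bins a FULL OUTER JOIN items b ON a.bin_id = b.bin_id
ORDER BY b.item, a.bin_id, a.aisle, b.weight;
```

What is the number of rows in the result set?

FULL OUTER JOIN keeps every row from both sides; unmatched rows get NULL for the other side's columns.
Matching on a.bin_id = b.bin_id. A NULL in a compared column never satisfies the condition.
- a[0] bin_id=3 → no match; kept with NULLs on the b side.
- a[1] bin_id=3 → no match; kept with NULLs on the b side.
- a[2] bin_id=11 → 1 match(es) in b → 1 row(s).
- a[3] bin_id=NULL → no match; kept with NULLs on the b side.
- a[4] bin_id=3 → no match; kept with NULLs on the b side.
- plus 4 unmatched b row(s), each kept with NULL a columns.
Total: 1 matched + 8 padded = 9 rows.

9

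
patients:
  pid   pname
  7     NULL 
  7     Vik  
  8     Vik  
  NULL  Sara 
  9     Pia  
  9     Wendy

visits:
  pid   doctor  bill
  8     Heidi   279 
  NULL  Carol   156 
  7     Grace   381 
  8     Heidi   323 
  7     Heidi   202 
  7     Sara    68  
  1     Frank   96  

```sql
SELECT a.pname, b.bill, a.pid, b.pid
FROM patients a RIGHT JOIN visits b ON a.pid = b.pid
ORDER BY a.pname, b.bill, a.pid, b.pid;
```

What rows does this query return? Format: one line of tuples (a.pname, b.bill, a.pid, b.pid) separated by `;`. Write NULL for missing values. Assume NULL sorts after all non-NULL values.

(Vik, 68, 7, 7); (Vik, 202, 7, 7); (Vik, 279, 8, 8); (Vik, 323, 8, 8); (Vik, 381, 7, 7); (NULL, 68, 7, 7); (NULL, 96, NULL, 1); (NULL, 156, NULL, NULL); (NULL, 202, 7, 7); (NULL, 381, 7, 7)

RIGHT JOIN keeps every row from `visits`; unmatched rows get NULL for `patients`'s columns.
Matching on a.pid = b.pid. A NULL in a compared column never satisfies the condition.
Matched pairs: 8; unmatched b rows kept: 2.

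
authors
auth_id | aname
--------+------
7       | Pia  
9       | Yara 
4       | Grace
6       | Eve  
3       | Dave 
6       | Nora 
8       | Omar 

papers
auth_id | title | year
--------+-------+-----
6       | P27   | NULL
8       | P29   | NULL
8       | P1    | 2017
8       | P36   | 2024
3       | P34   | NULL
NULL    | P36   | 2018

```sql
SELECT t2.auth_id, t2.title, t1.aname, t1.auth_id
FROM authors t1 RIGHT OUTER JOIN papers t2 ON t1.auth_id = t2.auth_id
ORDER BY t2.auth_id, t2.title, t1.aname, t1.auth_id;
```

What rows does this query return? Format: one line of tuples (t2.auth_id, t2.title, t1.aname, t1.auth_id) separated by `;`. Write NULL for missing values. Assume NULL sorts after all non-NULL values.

RIGHT JOIN keeps every row from `papers`; unmatched rows get NULL for `authors`'s columns.
Matching on t1.auth_id = t2.auth_id. A NULL in a compared column never satisfies the condition.
Matched pairs: 6; unmatched t2 rows kept: 1.

(3, P34, Dave, 3); (6, P27, Eve, 6); (6, P27, Nora, 6); (8, P1, Omar, 8); (8, P29, Omar, 8); (8, P36, Omar, 8); (NULL, P36, NULL, NULL)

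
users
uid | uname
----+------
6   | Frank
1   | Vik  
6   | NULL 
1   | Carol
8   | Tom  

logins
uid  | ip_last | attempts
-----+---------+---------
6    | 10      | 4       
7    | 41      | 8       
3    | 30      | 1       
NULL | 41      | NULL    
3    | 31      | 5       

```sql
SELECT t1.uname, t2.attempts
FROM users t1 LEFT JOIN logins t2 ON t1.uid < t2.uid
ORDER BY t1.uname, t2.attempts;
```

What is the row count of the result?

11

LEFT JOIN keeps every row from `users`; unmatched rows get NULL for `logins`'s columns.
Matching on t1.uid < t2.uid. A NULL in a compared column never satisfies the condition.
Matched pairs: 10; unmatched t1 rows kept: 1.
Total: 10 matched + 1 padded = 11 rows.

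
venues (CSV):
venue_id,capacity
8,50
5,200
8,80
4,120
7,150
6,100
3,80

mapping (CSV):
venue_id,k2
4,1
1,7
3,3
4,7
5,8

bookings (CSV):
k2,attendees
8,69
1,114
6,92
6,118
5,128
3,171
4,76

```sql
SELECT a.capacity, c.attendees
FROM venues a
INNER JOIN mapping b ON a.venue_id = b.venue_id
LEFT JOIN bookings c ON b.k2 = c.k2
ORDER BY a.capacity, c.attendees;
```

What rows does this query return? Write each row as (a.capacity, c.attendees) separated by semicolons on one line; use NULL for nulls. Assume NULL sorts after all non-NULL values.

(80, 171); (120, 114); (120, NULL); (200, 69)

Evaluate left to right. First `venues a INNER JOIN mapping b` on venue_id: 4 row(s).
Then LEFT JOIN `bookings c` on k2: each of those 4 rows is kept; rows whose b.k2 has no match in c get NULL for c's columns.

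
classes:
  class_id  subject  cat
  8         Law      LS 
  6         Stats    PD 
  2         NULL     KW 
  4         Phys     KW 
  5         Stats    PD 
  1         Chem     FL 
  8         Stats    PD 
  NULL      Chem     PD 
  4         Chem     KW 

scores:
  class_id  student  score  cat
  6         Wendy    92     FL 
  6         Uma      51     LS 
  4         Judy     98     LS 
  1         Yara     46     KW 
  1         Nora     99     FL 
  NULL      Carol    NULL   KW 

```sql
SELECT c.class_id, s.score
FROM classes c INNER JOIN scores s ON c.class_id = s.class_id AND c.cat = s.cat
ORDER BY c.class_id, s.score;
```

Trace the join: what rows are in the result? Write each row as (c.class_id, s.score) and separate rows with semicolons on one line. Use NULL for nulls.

(1, 99)

INNER JOIN keeps only pairs where the ON condition holds.
Matching on c.class_id = s.class_id AND c.cat = s.cat. A NULL in a compared column never satisfies the condition.
Matched pairs: 1.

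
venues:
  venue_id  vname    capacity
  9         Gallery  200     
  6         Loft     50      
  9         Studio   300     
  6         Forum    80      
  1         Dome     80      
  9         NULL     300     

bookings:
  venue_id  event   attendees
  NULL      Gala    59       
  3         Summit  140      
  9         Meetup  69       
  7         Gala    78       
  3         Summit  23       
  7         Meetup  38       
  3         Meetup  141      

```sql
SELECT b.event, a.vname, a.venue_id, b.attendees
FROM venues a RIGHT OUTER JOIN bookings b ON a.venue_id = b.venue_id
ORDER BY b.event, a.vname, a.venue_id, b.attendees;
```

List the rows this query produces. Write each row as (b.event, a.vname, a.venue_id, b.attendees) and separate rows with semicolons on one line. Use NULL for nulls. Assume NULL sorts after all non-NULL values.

(Gala, NULL, NULL, 59); (Gala, NULL, NULL, 78); (Meetup, Gallery, 9, 69); (Meetup, Studio, 9, 69); (Meetup, NULL, 9, 69); (Meetup, NULL, NULL, 38); (Meetup, NULL, NULL, 141); (Summit, NULL, NULL, 23); (Summit, NULL, NULL, 140)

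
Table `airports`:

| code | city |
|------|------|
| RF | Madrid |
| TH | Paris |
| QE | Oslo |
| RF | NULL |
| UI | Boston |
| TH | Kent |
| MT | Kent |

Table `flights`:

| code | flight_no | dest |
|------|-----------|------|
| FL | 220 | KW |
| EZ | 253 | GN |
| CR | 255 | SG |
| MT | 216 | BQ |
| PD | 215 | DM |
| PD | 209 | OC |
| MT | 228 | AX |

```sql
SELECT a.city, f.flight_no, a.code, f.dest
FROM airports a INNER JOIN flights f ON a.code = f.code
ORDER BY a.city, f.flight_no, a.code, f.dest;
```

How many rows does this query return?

2

INNER JOIN keeps only pairs where the ON condition holds.
Matching on a.code = f.code.
- a[0] code=RF → no match; dropped.
- a[1] code=TH → no match; dropped.
- a[2] code=QE → no match; dropped.
- a[3] code=RF → no match; dropped.
- a[4] code=UI → no match; dropped.
- a[5] code=TH → no match; dropped.
- a[6] code=MT → 2 match(es) in f → 2 row(s).
Total: 2 rows.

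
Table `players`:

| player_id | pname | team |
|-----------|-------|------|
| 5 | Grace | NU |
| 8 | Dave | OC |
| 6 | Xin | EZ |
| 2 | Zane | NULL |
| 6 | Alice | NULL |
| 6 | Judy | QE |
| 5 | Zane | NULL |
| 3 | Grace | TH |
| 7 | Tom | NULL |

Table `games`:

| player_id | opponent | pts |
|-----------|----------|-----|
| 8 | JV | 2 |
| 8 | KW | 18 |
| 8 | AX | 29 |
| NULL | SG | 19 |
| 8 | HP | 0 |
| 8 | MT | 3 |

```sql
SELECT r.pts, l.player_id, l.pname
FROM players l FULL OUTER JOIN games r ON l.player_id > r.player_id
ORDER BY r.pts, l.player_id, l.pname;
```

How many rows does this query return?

FULL OUTER JOIN keeps every row from both sides; unmatched rows get NULL for the other side's columns.
Matching on l.player_id > r.player_id. A NULL in a compared column never satisfies the condition.
- player_id=5: no r row matches, row kept with r columns NULL.
- player_id=8: no r row matches, row kept with r columns NULL.
- player_id=6: no r row matches, row kept with r columns NULL.
- player_id=2: no r row matches, row kept with r columns NULL.
- player_id=6: no r row matches, row kept with r columns NULL.
- player_id=6: no r row matches, row kept with r columns NULL.
- player_id=5: no r row matches, row kept with r columns NULL.
- player_id=3: no r row matches, row kept with r columns NULL.
- player_id=7: no r row matches, row kept with r columns NULL.
- 6 r row(s) had no l match → kept, l columns NULL.
Total: 0 matched + 15 padded = 15 rows.

15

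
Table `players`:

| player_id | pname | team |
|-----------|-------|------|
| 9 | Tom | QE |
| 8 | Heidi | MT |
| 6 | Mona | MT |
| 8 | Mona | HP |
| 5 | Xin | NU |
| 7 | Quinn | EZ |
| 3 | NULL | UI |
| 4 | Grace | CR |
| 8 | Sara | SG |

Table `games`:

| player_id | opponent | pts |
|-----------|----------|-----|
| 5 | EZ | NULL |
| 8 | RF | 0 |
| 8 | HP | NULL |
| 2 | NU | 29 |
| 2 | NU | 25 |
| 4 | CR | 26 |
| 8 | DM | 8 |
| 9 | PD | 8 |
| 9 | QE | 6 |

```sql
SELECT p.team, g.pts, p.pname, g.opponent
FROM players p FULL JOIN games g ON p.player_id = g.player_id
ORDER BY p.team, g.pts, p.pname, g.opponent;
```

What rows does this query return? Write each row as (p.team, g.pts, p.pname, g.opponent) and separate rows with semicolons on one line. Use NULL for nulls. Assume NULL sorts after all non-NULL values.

FULL OUTER JOIN keeps every row from both sides; unmatched rows get NULL for the other side's columns.
Matching on p.player_id = g.player_id.
- p[0] player_id=9 → 2 match(es) in g → 2 row(s).
- p[1] player_id=8 → 3 match(es) in g → 3 row(s).
- p[2] player_id=6 → no match; kept with NULLs on the g side.
- p[3] player_id=8 → 3 match(es) in g → 3 row(s).
- p[4] player_id=5 → 1 match(es) in g → 1 row(s).
- p[5] player_id=7 → no match; kept with NULLs on the g side.
- p[6] player_id=3 → no match; kept with NULLs on the g side.
- p[7] player_id=4 → 1 match(es) in g → 1 row(s).
- p[8] player_id=8 → 3 match(es) in g → 3 row(s).
- 2 row(s) from g found no p partner → padded with NULL.

(CR, 26, Grace, CR); (EZ, NULL, Quinn, NULL); (HP, 0, Mona, RF); (HP, 8, Mona, DM); (HP, NULL, Mona, HP); (MT, 0, Heidi, RF); (MT, 8, Heidi, DM); (MT, NULL, Heidi, HP); (MT, NULL, Mona, NULL); (NU, NULL, Xin, EZ); (QE, 6, Tom, QE); (QE, 8, Tom, PD); (SG, 0, Sara, RF); (SG, 8, Sara, DM); (SG, NULL, Sara, HP); (UI, NULL, NULL, NULL); (NULL, 25, NULL, NU); (NULL, 29, NULL, NU)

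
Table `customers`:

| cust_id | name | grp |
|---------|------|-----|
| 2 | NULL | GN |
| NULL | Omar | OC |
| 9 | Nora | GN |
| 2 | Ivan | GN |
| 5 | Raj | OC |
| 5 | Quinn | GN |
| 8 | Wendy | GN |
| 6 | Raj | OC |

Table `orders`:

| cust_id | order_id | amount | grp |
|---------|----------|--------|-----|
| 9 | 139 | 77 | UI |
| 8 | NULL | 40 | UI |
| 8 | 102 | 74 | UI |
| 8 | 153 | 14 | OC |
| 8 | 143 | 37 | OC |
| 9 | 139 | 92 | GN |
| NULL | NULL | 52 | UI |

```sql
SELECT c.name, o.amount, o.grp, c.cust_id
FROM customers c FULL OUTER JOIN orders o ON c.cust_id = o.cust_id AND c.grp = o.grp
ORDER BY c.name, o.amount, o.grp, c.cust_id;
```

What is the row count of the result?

14

FULL OUTER JOIN keeps every row from both sides; unmatched rows get NULL for the other side's columns.
Matching on c.cust_id = o.cust_id AND c.grp = o.grp. A NULL in a compared column never satisfies the condition.
Matched pairs: 1; unmatched c rows kept: 7; unmatched o rows kept: 6.
Total: 1 matched + 13 padded = 14 rows.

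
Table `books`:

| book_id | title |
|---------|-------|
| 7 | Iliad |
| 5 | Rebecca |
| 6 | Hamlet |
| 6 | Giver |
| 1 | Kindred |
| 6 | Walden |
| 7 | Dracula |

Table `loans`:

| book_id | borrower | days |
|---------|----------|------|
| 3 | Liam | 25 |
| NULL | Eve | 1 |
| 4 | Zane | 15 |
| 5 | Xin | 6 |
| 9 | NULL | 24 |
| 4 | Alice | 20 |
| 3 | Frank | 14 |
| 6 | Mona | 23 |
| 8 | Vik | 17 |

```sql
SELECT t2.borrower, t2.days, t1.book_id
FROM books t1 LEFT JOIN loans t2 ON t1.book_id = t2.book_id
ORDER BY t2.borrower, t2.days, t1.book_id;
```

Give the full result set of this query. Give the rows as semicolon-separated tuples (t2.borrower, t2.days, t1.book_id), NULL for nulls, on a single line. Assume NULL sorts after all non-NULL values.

LEFT JOIN keeps every row from `books`; unmatched rows get NULL for `loans`'s columns.
Matching on t1.book_id = t2.book_id. A NULL in a compared column never satisfies the condition.
Matched pairs: 4; unmatched t1 rows kept: 3.

(Mona, 23, 6); (Mona, 23, 6); (Mona, 23, 6); (Xin, 6, 5); (NULL, NULL, 1); (NULL, NULL, 7); (NULL, NULL, 7)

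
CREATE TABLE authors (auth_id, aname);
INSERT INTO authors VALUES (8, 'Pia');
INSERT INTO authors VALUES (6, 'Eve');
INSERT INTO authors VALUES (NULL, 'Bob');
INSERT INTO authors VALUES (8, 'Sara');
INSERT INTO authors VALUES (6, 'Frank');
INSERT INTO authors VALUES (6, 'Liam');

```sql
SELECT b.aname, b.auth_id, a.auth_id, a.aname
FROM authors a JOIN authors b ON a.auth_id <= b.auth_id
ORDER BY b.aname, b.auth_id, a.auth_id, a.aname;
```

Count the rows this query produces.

19

INNER JOIN keeps only pairs where the ON condition holds.
Matching on a.auth_id <= b.auth_id. A NULL in a compared column never satisfies the condition.
- a (auth_id=8) pairs with 2 row(s) of b.
- a (auth_id=6) pairs with 5 row(s) of b.
- a (auth_id=NULL) has no partner → excluded.
- a (auth_id=8) pairs with 2 row(s) of b.
- a (auth_id=6) pairs with 5 row(s) of b.
- a (auth_id=6) pairs with 5 row(s) of b.
Total: 19 rows.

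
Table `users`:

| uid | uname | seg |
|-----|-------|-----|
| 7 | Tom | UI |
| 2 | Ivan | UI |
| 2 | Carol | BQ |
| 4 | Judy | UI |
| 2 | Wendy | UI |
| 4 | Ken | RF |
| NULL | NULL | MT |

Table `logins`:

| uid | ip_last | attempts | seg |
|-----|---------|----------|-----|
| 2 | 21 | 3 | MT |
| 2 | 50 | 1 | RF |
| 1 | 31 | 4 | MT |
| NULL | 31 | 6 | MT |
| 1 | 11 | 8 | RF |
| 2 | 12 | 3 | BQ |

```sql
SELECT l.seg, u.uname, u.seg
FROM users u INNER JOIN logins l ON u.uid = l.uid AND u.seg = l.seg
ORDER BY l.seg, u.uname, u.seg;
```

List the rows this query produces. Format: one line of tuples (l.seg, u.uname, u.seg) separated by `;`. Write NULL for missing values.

(BQ, Carol, BQ)

INNER JOIN keeps only pairs where the ON condition holds.
Matching on u.uid = l.uid AND u.seg = l.seg. A NULL in a compared column never satisfies the condition.
- u row (uid=7, seg=UI): no match → dropped.
- u row (uid=2, seg=UI): no match → dropped.
- u row (uid=2, seg=BQ): matches 1 l row(s) → 1 output row(s).
- u row (uid=4, seg=UI): no match → dropped.
- u row (uid=2, seg=UI): no match → dropped.
- u row (uid=4, seg=RF): no match → dropped.
- u row (uid=NULL, seg=MT): no match → dropped.
After projecting and ordering:
l.seg | u.uname | u.seg
BQ | Carol | BQ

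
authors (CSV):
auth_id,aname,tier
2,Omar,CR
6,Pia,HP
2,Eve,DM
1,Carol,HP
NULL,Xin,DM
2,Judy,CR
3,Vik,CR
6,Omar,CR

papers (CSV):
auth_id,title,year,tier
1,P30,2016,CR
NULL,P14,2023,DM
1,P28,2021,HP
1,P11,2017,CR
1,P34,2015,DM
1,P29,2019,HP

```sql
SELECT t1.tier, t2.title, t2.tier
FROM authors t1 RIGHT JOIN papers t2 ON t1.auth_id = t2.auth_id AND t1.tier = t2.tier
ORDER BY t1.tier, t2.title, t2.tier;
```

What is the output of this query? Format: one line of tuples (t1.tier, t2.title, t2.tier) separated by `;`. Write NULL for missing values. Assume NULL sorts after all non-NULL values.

(HP, P28, HP); (HP, P29, HP); (NULL, P11, CR); (NULL, P14, DM); (NULL, P30, CR); (NULL, P34, DM)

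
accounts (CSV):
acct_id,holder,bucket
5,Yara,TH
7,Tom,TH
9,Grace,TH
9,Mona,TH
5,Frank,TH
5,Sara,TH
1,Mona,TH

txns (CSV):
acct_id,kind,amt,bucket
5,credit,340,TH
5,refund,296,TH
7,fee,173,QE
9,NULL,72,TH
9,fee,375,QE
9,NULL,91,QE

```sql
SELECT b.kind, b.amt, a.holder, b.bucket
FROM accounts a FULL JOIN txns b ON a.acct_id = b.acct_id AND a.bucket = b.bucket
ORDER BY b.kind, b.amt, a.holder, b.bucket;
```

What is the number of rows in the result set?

FULL OUTER JOIN keeps every row from both sides; unmatched rows get NULL for the other side's columns.
Matching on a.acct_id = b.acct_id AND a.bucket = b.bucket.
- a[0] acct_id=5, bucket=TH → 2 match(es) in b → 2 row(s).
- a[1] acct_id=7, bucket=TH → no match; kept with NULLs on the b side.
- a[2] acct_id=9, bucket=TH → 1 match(es) in b → 1 row(s).
- a[3] acct_id=9, bucket=TH → 1 match(es) in b → 1 row(s).
- a[4] acct_id=5, bucket=TH → 2 match(es) in b → 2 row(s).
- a[5] acct_id=5, bucket=TH → 2 match(es) in b → 2 row(s).
- a[6] acct_id=1, bucket=TH → no match; kept with NULLs on the b side.
- 3 b row(s) had no a match → kept, a columns NULL.
Total: 8 matched + 5 padded = 13 rows.

13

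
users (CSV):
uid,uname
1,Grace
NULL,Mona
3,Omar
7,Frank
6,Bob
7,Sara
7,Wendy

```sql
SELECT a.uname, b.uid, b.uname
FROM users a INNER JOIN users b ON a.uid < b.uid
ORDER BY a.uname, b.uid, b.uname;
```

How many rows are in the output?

INNER JOIN keeps only pairs where the ON condition holds.
Matching on a.uid < b.uid. A NULL in a compared column never satisfies the condition.
Matched pairs: 12.
Total: 12 rows.

12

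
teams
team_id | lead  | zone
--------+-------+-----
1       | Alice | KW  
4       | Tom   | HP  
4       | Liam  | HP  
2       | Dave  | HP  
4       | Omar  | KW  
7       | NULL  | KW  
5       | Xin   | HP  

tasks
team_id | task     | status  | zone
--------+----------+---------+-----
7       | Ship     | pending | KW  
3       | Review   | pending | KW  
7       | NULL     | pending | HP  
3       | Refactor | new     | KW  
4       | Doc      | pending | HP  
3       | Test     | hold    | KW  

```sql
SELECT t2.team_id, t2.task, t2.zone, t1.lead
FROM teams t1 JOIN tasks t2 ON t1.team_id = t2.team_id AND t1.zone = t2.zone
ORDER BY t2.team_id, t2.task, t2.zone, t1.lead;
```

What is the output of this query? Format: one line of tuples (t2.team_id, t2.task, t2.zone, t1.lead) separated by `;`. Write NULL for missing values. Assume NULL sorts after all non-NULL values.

INNER JOIN keeps only pairs where the ON condition holds.
Matching on t1.team_id = t2.team_id AND t1.zone = t2.zone.
- t1 (team_id=1, zone=KW) has no partner → excluded.
- t1 (team_id=4, zone=HP) pairs with 1 row(s) of t2.
- t1 (team_id=4, zone=HP) pairs with 1 row(s) of t2.
- t1 (team_id=2, zone=HP) has no partner → excluded.
- t1 (team_id=4, zone=KW) has no partner → excluded.
- t1 (team_id=7, zone=KW) pairs with 1 row(s) of t2.
- t1 (team_id=5, zone=HP) has no partner → excluded.
After projecting and ordering:
t2.team_id | t2.task | t2.zone | t1.lead
4 | Doc | HP | Liam
4 | Doc | HP | Tom
7 | Ship | KW | NULL

(4, Doc, HP, Liam); (4, Doc, HP, Tom); (7, Ship, KW, NULL)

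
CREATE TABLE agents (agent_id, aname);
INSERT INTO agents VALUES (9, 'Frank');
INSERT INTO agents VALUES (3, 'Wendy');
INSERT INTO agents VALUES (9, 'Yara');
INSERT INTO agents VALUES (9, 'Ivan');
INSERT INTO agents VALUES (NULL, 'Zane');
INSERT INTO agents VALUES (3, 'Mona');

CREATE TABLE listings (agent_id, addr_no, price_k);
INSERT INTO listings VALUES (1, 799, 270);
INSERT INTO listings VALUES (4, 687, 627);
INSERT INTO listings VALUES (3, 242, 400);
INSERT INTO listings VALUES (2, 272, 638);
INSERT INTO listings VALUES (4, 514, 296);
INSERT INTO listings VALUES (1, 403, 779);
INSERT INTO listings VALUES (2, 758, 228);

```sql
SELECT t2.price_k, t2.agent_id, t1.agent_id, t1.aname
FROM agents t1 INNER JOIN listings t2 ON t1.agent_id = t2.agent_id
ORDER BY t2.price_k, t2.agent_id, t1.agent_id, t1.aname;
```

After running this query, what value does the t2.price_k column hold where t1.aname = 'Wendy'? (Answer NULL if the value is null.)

400

INNER JOIN keeps only pairs where the ON condition holds.
Matching on t1.agent_id = t2.agent_id. A NULL in a compared column never satisfies the condition.
Matched pairs: 2.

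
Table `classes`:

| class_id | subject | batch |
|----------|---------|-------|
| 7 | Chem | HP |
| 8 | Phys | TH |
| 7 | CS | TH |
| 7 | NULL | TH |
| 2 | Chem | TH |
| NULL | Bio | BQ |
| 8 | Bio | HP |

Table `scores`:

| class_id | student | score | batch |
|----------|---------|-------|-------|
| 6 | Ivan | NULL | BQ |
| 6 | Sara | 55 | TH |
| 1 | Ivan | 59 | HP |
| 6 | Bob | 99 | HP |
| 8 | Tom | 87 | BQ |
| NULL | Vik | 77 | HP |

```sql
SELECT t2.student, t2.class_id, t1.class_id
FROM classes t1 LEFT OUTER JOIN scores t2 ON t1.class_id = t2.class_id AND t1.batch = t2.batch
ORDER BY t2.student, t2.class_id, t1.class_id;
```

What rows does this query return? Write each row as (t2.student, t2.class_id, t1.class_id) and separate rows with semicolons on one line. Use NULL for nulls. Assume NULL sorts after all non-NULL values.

(NULL, NULL, 2); (NULL, NULL, 7); (NULL, NULL, 7); (NULL, NULL, 7); (NULL, NULL, 8); (NULL, NULL, 8); (NULL, NULL, NULL)

LEFT JOIN keeps every row from `classes`; unmatched rows get NULL for `scores`'s columns.
Matching on t1.class_id = t2.class_id AND t1.batch = t2.batch. A NULL in a compared column never satisfies the condition.
- t1 (class_id=7, batch=HP) has no partner → padded with NULL.
- t1 (class_id=8, batch=TH) has no partner → padded with NULL.
- t1 (class_id=7, batch=TH) has no partner → padded with NULL.
- t1 (class_id=7, batch=TH) has no partner → padded with NULL.
- t1 (class_id=2, batch=TH) has no partner → padded with NULL.
- t1 (class_id=NULL, batch=BQ) has no partner → padded with NULL.
- t1 (class_id=8, batch=HP) has no partner → padded with NULL.
After projecting and ordering:
t2.student | t2.class_id | t1.class_id
NULL | NULL | 2
NULL | NULL | 7
NULL | NULL | 7
NULL | NULL | 7
NULL | NULL | 8
NULL | NULL | 8
NULL | NULL | NULL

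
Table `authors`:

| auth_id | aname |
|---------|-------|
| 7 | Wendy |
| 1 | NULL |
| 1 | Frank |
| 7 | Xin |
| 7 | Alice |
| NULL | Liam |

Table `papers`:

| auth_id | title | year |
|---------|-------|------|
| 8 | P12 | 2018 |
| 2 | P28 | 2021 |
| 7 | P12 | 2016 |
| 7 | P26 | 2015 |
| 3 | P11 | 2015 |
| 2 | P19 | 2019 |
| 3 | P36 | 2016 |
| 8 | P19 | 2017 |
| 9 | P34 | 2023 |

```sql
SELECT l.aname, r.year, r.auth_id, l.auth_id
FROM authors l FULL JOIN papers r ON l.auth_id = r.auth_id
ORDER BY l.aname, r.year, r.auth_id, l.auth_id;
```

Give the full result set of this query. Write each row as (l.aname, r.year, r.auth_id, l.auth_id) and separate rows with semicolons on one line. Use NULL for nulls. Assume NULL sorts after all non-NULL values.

FULL OUTER JOIN keeps every row from both sides; unmatched rows get NULL for the other side's columns.
Matching on l.auth_id = r.auth_id. A NULL in a compared column never satisfies the condition.
Matched pairs: 6; unmatched l rows kept: 3; unmatched r rows kept: 7.

(Alice, 2015, 7, 7); (Alice, 2016, 7, 7); (Frank, NULL, NULL, 1); (Liam, NULL, NULL, NULL); (Wendy, 2015, 7, 7); (Wendy, 2016, 7, 7); (Xin, 2015, 7, 7); (Xin, 2016, 7, 7); (NULL, 2015, 3, NULL); (NULL, 2016, 3, NULL); (NULL, 2017, 8, NULL); (NULL, 2018, 8, NULL); (NULL, 2019, 2, NULL); (NULL, 2021, 2, NULL); (NULL, 2023, 9, NULL); (NULL, NULL, NULL, 1)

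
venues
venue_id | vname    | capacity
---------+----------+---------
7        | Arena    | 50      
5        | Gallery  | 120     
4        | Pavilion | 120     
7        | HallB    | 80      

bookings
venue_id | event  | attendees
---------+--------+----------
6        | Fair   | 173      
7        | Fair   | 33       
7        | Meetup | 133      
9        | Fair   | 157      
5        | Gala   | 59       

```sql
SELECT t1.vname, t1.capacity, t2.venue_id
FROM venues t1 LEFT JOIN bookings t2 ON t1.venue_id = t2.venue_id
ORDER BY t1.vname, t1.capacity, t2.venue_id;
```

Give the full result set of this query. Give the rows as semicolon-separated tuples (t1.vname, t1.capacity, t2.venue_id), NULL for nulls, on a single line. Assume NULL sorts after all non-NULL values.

(Arena, 50, 7); (Arena, 50, 7); (Gallery, 120, 5); (HallB, 80, 7); (HallB, 80, 7); (Pavilion, 120, NULL)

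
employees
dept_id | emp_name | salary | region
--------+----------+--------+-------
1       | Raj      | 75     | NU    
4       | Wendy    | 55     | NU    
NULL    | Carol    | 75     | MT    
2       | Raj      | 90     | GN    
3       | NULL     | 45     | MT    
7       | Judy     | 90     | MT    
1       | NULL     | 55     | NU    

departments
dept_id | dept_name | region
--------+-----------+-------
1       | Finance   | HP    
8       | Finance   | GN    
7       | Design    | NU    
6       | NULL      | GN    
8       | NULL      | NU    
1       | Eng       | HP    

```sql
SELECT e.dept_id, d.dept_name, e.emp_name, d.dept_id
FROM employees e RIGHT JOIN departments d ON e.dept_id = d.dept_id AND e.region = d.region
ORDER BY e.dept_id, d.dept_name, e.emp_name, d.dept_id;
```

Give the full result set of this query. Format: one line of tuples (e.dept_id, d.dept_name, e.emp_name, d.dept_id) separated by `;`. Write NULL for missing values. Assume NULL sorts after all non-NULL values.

(NULL, Design, NULL, 7); (NULL, Eng, NULL, 1); (NULL, Finance, NULL, 1); (NULL, Finance, NULL, 8); (NULL, NULL, NULL, 6); (NULL, NULL, NULL, 8)

RIGHT JOIN keeps every row from `departments`; unmatched rows get NULL for `employees`'s columns.
Matching on e.dept_id = d.dept_id AND e.region = d.region. A NULL in a compared column never satisfies the condition.
- e (dept_id=1, region=NU) has no partner in d.
- e (dept_id=4, region=NU) has no partner in d.
- e (dept_id=NULL, region=MT) has no partner in d.
- e (dept_id=2, region=GN) has no partner in d.
- e (dept_id=3, region=MT) has no partner in d.
- e (dept_id=7, region=MT) has no partner in d.
- e (dept_id=1, region=NU) has no partner in d.
- plus 6 unmatched d row(s), each kept with NULL e columns.
After projecting and ordering:
e.dept_id | d.dept_name | e.emp_name | d.dept_id
NULL | Design | NULL | 7
NULL | Eng | NULL | 1
NULL | Finance | NULL | 1
NULL | Finance | NULL | 8
NULL | NULL | NULL | 6
NULL | NULL | NULL | 8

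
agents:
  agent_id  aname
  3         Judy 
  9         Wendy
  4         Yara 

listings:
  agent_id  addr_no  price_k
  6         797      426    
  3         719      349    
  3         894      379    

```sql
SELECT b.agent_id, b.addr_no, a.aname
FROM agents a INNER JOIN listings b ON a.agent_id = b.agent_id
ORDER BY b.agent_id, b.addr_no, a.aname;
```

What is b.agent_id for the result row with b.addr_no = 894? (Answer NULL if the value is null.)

INNER JOIN keeps only pairs where the ON condition holds.
Matching on a.agent_id = b.agent_id.
- a (agent_id=3) pairs with 2 row(s) of b.
- a (agent_id=9) has no partner → excluded.
- a (agent_id=4) has no partner → excluded.

3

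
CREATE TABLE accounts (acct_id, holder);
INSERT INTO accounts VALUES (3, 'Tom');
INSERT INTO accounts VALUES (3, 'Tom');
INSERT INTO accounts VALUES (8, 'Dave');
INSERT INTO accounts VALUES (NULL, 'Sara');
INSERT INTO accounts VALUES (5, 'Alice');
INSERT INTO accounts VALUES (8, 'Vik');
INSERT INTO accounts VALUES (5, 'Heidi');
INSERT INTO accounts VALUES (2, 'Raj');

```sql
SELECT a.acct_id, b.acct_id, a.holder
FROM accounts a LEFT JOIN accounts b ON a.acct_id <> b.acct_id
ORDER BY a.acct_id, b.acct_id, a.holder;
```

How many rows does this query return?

LEFT JOIN keeps every row from `accounts a`; unmatched rows get NULL for `accounts b`'s columns.
Matching on a.acct_id <> b.acct_id. A NULL in a compared column never satisfies the condition.
- a[0] acct_id=3 → 5 match(es) in b → 5 row(s).
- a[1] acct_id=3 → 5 match(es) in b → 5 row(s).
- a[2] acct_id=8 → 5 match(es) in b → 5 row(s).
- a[3] acct_id=NULL → no match; kept with NULLs on the b side.
- a[4] acct_id=5 → 5 match(es) in b → 5 row(s).
- a[5] acct_id=8 → 5 match(es) in b → 5 row(s).
- a[6] acct_id=5 → 5 match(es) in b → 5 row(s).
- a[7] acct_id=2 → 6 match(es) in b → 6 row(s).
Total: 36 matched + 1 padded = 37 rows.

37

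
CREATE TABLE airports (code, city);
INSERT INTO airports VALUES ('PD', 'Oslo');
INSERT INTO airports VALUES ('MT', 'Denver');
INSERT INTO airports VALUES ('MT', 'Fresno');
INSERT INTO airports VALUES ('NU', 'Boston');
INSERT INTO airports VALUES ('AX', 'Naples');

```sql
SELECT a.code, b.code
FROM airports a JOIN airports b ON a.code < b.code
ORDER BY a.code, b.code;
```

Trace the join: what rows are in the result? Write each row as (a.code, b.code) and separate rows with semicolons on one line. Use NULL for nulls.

INNER JOIN keeps only pairs where the ON condition holds.
Matching on a.code < b.code.
- code=PD: no matching b row, dropped.
- code=MT: 2 matching b row(s), so 2 row(s) emitted.
- code=MT: 2 matching b row(s), so 2 row(s) emitted.
- code=NU: 1 matching b row(s), so 1 row(s) emitted.
- code=AX: 4 matching b row(s), so 4 row(s) emitted.
After projecting and ordering:
a.code | b.code
AX | MT
AX | MT
AX | NU
AX | PD
MT | NU
MT | NU
MT | PD
MT | PD
NU | PD

(AX, MT); (AX, MT); (AX, NU); (AX, PD); (MT, NU); (MT, NU); (MT, PD); (MT, PD); (NU, PD)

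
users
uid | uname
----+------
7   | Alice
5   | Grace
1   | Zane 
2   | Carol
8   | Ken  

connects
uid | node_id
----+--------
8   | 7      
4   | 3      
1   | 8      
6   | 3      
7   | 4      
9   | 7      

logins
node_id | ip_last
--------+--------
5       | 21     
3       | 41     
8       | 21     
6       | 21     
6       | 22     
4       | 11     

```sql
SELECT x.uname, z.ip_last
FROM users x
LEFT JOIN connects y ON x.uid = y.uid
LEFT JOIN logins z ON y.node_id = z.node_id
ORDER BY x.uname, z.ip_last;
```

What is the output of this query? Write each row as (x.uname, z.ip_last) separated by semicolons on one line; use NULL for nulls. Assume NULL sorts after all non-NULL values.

(Alice, 11); (Carol, NULL); (Grace, NULL); (Ken, NULL); (Zane, 21)

Evaluate left to right. First `users x LEFT JOIN connects y` on uid: 5 row(s).
Then LEFT JOIN `logins z` on node_id: each of those 5 rows is kept; rows whose y.node_id has no match in z get NULL for z's columns.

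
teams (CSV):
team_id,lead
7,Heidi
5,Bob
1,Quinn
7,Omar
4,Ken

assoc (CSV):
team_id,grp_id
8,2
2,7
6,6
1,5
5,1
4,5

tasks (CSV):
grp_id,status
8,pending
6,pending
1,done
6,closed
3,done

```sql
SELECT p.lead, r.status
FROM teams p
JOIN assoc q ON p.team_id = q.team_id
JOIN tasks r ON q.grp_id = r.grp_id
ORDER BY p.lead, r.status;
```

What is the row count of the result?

Evaluate left to right. First `teams p INNER JOIN assoc q` on team_id: 3 row(s).
Then INNER JOIN `tasks r` on grp_id: keep only rows whose q.grp_id appears in r.
Result: 1 row(s).

1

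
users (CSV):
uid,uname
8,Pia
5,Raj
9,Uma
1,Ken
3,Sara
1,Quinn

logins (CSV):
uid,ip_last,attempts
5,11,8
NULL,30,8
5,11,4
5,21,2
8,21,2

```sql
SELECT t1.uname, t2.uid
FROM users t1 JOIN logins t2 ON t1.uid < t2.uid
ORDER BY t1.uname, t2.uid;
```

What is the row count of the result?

13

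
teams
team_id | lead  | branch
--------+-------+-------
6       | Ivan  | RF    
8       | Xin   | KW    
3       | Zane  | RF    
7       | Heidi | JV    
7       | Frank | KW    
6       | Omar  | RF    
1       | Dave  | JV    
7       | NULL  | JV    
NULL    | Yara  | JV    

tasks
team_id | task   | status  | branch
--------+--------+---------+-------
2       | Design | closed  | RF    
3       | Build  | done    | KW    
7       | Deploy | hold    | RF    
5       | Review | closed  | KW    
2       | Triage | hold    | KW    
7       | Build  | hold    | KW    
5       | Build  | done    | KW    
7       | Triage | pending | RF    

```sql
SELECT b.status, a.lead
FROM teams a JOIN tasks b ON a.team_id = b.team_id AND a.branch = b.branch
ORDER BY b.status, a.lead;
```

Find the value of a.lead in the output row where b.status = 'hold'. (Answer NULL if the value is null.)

INNER JOIN keeps only pairs where the ON condition holds.
Matching on a.team_id = b.team_id AND a.branch = b.branch. A NULL in a compared column never satisfies the condition.
Matched pairs: 1.

Frank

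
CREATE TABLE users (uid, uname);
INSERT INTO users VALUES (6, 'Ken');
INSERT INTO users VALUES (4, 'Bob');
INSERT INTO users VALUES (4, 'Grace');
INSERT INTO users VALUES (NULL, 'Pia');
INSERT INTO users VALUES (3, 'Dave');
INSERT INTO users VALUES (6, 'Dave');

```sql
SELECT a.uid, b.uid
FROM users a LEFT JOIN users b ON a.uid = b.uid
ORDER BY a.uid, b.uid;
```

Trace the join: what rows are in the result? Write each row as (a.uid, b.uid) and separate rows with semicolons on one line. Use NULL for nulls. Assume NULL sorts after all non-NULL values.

(3, 3); (4, 4); (4, 4); (4, 4); (4, 4); (6, 6); (6, 6); (6, 6); (6, 6); (NULL, NULL)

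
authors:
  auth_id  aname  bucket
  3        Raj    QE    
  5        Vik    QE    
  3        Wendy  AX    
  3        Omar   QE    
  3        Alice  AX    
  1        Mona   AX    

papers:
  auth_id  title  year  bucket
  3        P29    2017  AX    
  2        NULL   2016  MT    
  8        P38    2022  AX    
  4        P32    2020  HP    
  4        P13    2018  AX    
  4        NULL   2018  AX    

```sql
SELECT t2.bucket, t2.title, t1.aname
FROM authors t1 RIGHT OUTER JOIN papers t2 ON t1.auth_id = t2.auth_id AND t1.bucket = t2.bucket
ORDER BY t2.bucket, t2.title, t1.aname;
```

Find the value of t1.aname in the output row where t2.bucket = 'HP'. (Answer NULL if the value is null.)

RIGHT JOIN keeps every row from `papers`; unmatched rows get NULL for `authors`'s columns.
Matching on t1.auth_id = t2.auth_id AND t1.bucket = t2.bucket.
- t1 (auth_id=3, bucket=QE) has no partner in t2.
- t1 (auth_id=5, bucket=QE) has no partner in t2.
- t1 (auth_id=3, bucket=AX) pairs with 1 row(s) of t2.
- t1 (auth_id=3, bucket=QE) has no partner in t2.
- t1 (auth_id=3, bucket=AX) pairs with 1 row(s) of t2.
- t1 (auth_id=1, bucket=AX) has no partner in t2.
- 5 row(s) from t2 found no t1 partner → padded with NULL.

NULL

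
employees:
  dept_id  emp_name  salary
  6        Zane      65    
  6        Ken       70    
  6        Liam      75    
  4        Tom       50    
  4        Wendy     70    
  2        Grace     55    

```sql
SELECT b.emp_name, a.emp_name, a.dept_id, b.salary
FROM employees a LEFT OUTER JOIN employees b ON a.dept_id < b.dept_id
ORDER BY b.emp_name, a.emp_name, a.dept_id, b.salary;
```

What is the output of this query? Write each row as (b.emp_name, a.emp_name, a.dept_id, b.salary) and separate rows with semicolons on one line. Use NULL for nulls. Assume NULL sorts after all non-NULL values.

LEFT JOIN keeps every row from `employees a`; unmatched rows get NULL for `employees b`'s columns.
Matching on a.dept_id < b.dept_id.
- a row (dept_id=6): no match → kept, b columns NULL.
- a row (dept_id=6): no match → kept, b columns NULL.
- a row (dept_id=6): no match → kept, b columns NULL.
- a row (dept_id=4): matches 3 b row(s) → 3 output row(s).
- a row (dept_id=4): matches 3 b row(s) → 3 output row(s).
- a row (dept_id=2): matches 5 b row(s) → 5 output row(s).

(Ken, Grace, 2, 70); (Ken, Tom, 4, 70); (Ken, Wendy, 4, 70); (Liam, Grace, 2, 75); (Liam, Tom, 4, 75); (Liam, Wendy, 4, 75); (Tom, Grace, 2, 50); (Wendy, Grace, 2, 70); (Zane, Grace, 2, 65); (Zane, Tom, 4, 65); (Zane, Wendy, 4, 65); (NULL, Ken, 6, NULL); (NULL, Liam, 6, NULL); (NULL, Zane, 6, NULL)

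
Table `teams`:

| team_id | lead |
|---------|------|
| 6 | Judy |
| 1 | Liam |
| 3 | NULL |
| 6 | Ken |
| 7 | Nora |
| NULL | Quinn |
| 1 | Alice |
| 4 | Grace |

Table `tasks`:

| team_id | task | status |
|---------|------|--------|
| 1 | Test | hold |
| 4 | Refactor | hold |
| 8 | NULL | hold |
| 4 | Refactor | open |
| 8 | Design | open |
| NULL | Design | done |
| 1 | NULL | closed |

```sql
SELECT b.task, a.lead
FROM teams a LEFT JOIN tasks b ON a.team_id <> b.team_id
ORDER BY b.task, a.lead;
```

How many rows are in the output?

LEFT JOIN keeps every row from `teams`; unmatched rows get NULL for `tasks`'s columns.
Matching on a.team_id <> b.team_id. A NULL in a compared column never satisfies the condition.
- a[0] team_id=6 → 6 match(es) in b → 6 row(s).
- a[1] team_id=1 → 4 match(es) in b → 4 row(s).
- a[2] team_id=3 → 6 match(es) in b → 6 row(s).
- a[3] team_id=6 → 6 match(es) in b → 6 row(s).
- a[4] team_id=7 → 6 match(es) in b → 6 row(s).
- a[5] team_id=NULL → no match; kept with NULLs on the b side.
- a[6] team_id=1 → 4 match(es) in b → 4 row(s).
- a[7] team_id=4 → 4 match(es) in b → 4 row(s).
Total: 36 matched + 1 padded = 37 rows.

37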